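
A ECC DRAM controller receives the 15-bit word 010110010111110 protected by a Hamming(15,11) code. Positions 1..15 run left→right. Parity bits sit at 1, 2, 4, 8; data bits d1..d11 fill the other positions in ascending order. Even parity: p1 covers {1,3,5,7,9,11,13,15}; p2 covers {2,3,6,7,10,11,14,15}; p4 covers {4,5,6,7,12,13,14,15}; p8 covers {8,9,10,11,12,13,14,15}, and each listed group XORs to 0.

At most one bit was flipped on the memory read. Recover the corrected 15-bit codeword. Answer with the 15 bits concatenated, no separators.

010100010111110

s1 (pos 1,3,5,7,9,11,13,15): 0⊕0⊕1⊕0⊕0⊕1⊕1⊕0 = 1
s2 (pos 2,3,6,7,10,11,14,15): 1⊕0⊕0⊕0⊕1⊕1⊕1⊕0 = 0
s4 (pos 4,5,6,7,12,13,14,15): 1⊕1⊕0⊕0⊕1⊕1⊕1⊕0 = 1
s8 (pos 8,9,10,11,12,13,14,15): 1⊕0⊕1⊕1⊕1⊕1⊕1⊕0 = 0
Syndrome s8…s1 = 0101 → error at position 5.
Flip position 5: 010110010111110 → 010100010111110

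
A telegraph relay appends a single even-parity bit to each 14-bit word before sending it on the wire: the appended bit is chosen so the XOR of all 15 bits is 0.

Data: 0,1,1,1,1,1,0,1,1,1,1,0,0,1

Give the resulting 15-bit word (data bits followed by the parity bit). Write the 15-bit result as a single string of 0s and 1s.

XOR of the 14 data bits: 0⊕1⊕1⊕1⊕1⊕1⊕0⊕1⊕1⊕1⊕1⊕0⊕0⊕1 = 0
Parity bit = 0 (so all 15 bits XOR to 0).

011111011110010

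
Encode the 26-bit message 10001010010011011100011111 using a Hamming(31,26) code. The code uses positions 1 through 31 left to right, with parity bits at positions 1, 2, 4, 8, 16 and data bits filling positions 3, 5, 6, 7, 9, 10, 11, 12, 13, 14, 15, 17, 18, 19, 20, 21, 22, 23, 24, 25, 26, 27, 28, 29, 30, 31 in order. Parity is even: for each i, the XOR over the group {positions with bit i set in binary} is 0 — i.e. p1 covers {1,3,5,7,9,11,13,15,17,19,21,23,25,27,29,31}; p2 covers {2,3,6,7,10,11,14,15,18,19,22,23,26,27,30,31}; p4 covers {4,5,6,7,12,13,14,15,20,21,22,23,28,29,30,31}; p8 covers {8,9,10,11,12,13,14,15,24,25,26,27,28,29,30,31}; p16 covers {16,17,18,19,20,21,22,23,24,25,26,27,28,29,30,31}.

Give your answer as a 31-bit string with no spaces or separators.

1010000010100100011011100011111

Place data at non-parity positions: p1 p2 1 p4 0 0 0 p8 1 0 1 0 0 1 0 p16 0 1 1 0 1 1 1 0 0 0 1 1 1 1 1
p1 (pos 1,3,5,7,9,11,13,15,17,19,21,23,25,27,29,31): XOR of data positions = 1⊕0⊕0⊕1⊕1⊕0⊕0⊕0⊕1⊕1⊕1⊕0⊕1⊕1⊕1 = 1
p2 (pos 2,3,6,7,10,11,14,15,18,19,22,23,26,27,30,31): XOR of data positions = 1⊕0⊕0⊕0⊕1⊕1⊕0⊕1⊕1⊕1⊕1⊕0⊕1⊕1⊕1 = 0
p4 (pos 4,5,6,7,12,13,14,15,20,21,22,23,28,29,30,31): XOR of data positions = 0⊕0⊕0⊕0⊕0⊕1⊕0⊕0⊕1⊕1⊕1⊕1⊕1⊕1⊕1 = 0
p8 (pos 8,9,10,11,12,13,14,15,24,25,26,27,28,29,30,31): XOR of data positions = 1⊕0⊕1⊕0⊕0⊕1⊕0⊕0⊕0⊕0⊕1⊕1⊕1⊕1⊕1 = 0
p16 (pos 16,17,18,19,20,21,22,23,24,25,26,27,28,29,30,31): XOR of data positions = 0⊕1⊕1⊕0⊕1⊕1⊕1⊕0⊕0⊕0⊕1⊕1⊕1⊕1⊕1 = 0
Codeword: 1010000010100100011011100011111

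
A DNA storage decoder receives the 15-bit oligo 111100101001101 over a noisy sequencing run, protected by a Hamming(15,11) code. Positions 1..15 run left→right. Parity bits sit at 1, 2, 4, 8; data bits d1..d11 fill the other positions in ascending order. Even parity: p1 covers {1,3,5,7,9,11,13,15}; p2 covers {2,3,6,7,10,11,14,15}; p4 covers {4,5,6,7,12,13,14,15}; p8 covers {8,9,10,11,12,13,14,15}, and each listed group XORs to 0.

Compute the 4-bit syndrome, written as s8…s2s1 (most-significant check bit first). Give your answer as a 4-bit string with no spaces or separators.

0100

s1 (pos 1,3,5,7,9,11,13,15): 1⊕1⊕0⊕1⊕1⊕0⊕1⊕1 = 0
s2 (pos 2,3,6,7,10,11,14,15): 1⊕1⊕0⊕1⊕0⊕0⊕0⊕1 = 0
s4 (pos 4,5,6,7,12,13,14,15): 1⊕0⊕0⊕1⊕1⊕1⊕0⊕1 = 1
s8 (pos 8,9,10,11,12,13,14,15): 0⊕1⊕0⊕0⊕1⊕1⊕0⊕1 = 0
Syndrome s8…s1 = 0100 → error at position 4.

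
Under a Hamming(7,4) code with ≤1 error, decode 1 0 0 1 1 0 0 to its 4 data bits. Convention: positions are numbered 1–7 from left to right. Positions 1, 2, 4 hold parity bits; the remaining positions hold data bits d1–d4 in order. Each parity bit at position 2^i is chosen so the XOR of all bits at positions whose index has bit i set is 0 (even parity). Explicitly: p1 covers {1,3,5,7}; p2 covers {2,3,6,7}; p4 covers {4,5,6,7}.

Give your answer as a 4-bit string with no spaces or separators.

0100

s1 (pos 1,3,5,7): 1⊕0⊕1⊕0 = 0
s2 (pos 2,3,6,7): 0⊕0⊕0⊕0 = 0
s4 (pos 4,5,6,7): 1⊕1⊕0⊕0 = 0
Syndrome s4…s1 = 000 → no error.
Read data bits from positions 3,5,6,7: 0100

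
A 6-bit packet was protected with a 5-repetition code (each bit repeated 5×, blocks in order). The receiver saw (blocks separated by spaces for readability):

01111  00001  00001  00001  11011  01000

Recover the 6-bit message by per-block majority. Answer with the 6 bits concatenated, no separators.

100010

Block 1 (01111): 4 ones → 1
Block 2 (00001): 1 one → 0
Block 3 (00001): 1 one → 0
Block 4 (00001): 1 one → 0
Block 5 (11011): 4 ones → 1
Block 6 (01000): 1 one → 0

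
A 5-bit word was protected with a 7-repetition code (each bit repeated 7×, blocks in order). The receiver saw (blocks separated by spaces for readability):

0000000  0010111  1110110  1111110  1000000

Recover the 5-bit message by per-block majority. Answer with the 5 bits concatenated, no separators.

Block 1 (0000000): 0 ones → 0
Block 2 (0010111): 4 ones → 1
Block 3 (1110110): 5 ones → 1
Block 4 (1111110): 6 ones → 1
Block 5 (1000000): 1 one → 0

01110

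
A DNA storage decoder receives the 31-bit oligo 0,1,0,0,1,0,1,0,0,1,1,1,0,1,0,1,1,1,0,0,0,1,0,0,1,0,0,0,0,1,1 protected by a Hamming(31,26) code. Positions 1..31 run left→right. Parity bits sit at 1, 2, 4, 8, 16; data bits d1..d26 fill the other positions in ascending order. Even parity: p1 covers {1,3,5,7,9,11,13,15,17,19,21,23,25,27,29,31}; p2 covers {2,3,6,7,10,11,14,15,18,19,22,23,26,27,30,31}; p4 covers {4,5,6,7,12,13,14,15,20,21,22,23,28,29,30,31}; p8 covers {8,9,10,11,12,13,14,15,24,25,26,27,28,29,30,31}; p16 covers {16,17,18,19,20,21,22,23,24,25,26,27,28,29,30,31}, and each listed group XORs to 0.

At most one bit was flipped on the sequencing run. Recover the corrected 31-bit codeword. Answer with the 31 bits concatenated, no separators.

0100101001110101110001001000001

s1 (pos 1,3,5,7,9,11,13,15,17,19,21,23,25,27,29,31): 0⊕0⊕1⊕1⊕0⊕1⊕0⊕0⊕1⊕0⊕0⊕0⊕1⊕0⊕0⊕1 = 0
s2 (pos 2,3,6,7,10,11,14,15,18,19,22,23,26,27,30,31): 1⊕0⊕0⊕1⊕1⊕1⊕1⊕0⊕1⊕0⊕1⊕0⊕0⊕0⊕1⊕1 = 1
s4 (pos 4,5,6,7,12,13,14,15,20,21,22,23,28,29,30,31): 0⊕1⊕0⊕1⊕1⊕0⊕1⊕0⊕0⊕0⊕1⊕0⊕0⊕0⊕1⊕1 = 1
s8 (pos 8,9,10,11,12,13,14,15,24,25,26,27,28,29,30,31): 0⊕0⊕1⊕1⊕1⊕0⊕1⊕0⊕0⊕1⊕0⊕0⊕0⊕0⊕1⊕1 = 1
s16 (pos 16,17,18,19,20,21,22,23,24,25,26,27,28,29,30,31): 1⊕1⊕1⊕0⊕0⊕0⊕1⊕0⊕0⊕1⊕0⊕0⊕0⊕0⊕1⊕1 = 1
Syndrome s16…s1 = 11110 → error at position 30.
Flip position 30: 0100101001110101110001001000011 → 0100101001110101110001001000001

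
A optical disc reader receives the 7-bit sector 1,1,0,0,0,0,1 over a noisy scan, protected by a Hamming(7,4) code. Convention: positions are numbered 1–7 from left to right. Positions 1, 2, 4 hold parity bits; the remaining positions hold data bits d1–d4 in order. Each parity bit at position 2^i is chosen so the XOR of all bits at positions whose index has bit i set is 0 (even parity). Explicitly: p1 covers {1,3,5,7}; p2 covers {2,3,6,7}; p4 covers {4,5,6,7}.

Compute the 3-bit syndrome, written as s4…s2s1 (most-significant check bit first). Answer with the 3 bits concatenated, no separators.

100

s1 (pos 1,3,5,7): 1⊕0⊕0⊕1 = 0
s2 (pos 2,3,6,7): 1⊕0⊕0⊕1 = 0
s4 (pos 4,5,6,7): 0⊕0⊕0⊕1 = 1
Syndrome s4…s1 = 100 → error at position 4.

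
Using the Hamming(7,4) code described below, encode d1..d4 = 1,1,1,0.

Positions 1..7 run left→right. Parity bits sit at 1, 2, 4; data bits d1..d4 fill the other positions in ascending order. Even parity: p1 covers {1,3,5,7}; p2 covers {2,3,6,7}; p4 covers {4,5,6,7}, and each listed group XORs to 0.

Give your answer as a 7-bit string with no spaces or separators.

Place data at non-parity positions: p1 p2 1 p4 1 1 0
p1 (pos 1,3,5,7): XOR of data positions = 1⊕1⊕0 = 0
p2 (pos 2,3,6,7): XOR of data positions = 1⊕1⊕0 = 0
p4 (pos 4,5,6,7): XOR of data positions = 1⊕1⊕0 = 0
Codeword: 0010110

0010110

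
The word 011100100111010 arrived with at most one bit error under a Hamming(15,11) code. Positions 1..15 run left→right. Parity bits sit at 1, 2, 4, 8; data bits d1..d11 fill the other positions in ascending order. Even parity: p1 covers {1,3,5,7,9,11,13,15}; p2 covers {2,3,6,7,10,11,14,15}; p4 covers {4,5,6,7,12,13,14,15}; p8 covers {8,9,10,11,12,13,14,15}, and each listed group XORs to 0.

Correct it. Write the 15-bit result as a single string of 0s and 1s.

111100100111010

s1 (pos 1,3,5,7,9,11,13,15): 0⊕1⊕0⊕1⊕0⊕1⊕0⊕0 = 1
s2 (pos 2,3,6,7,10,11,14,15): 1⊕1⊕0⊕1⊕1⊕1⊕1⊕0 = 0
s4 (pos 4,5,6,7,12,13,14,15): 1⊕0⊕0⊕1⊕1⊕0⊕1⊕0 = 0
s8 (pos 8,9,10,11,12,13,14,15): 0⊕0⊕1⊕1⊕1⊕0⊕1⊕0 = 0
Syndrome s8…s1 = 0001 → error at position 1.
Flip position 1: 011100100111010 → 111100100111010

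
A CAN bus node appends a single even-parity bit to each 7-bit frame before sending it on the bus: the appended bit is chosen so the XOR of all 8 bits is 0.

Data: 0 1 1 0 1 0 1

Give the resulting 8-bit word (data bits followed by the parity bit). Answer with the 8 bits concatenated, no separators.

XOR of the 7 data bits: 0⊕1⊕1⊕0⊕1⊕0⊕1 = 0
Parity bit = 0 (so all 8 bits XOR to 0).

01101010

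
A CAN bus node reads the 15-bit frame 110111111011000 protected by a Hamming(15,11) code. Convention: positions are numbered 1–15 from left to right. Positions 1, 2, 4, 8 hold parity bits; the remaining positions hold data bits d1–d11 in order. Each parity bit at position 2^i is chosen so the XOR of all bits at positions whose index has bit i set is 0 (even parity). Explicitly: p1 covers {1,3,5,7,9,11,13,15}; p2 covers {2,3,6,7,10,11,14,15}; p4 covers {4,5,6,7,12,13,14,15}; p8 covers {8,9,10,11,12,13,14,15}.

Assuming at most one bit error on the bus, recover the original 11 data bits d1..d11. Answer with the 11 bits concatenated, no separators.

00111011000

s1 (pos 1,3,5,7,9,11,13,15): 1⊕0⊕1⊕1⊕1⊕1⊕0⊕0 = 1
s2 (pos 2,3,6,7,10,11,14,15): 1⊕0⊕1⊕1⊕0⊕1⊕0⊕0 = 0
s4 (pos 4,5,6,7,12,13,14,15): 1⊕1⊕1⊕1⊕1⊕0⊕0⊕0 = 1
s8 (pos 8,9,10,11,12,13,14,15): 1⊕1⊕0⊕1⊕1⊕0⊕0⊕0 = 0
Syndrome s8…s1 = 0101 → error at position 5.
Flip position 5: 110111111011000 → 110101111011000
Read data bits from positions 3,5,6,7,9,10,11,12,13,14,15: 00111011000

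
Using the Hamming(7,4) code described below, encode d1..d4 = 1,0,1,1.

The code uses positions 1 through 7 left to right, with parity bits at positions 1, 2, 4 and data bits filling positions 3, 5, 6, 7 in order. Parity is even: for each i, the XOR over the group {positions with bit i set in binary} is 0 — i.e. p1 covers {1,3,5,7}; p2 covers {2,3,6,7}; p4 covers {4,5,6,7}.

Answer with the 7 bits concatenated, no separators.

0110011

Place data at non-parity positions: p1 p2 1 p4 0 1 1
p1 (pos 1,3,5,7): XOR of data positions = 1⊕0⊕1 = 0
p2 (pos 2,3,6,7): XOR of data positions = 1⊕1⊕1 = 1
p4 (pos 4,5,6,7): XOR of data positions = 0⊕1⊕1 = 0
Codeword: 0110011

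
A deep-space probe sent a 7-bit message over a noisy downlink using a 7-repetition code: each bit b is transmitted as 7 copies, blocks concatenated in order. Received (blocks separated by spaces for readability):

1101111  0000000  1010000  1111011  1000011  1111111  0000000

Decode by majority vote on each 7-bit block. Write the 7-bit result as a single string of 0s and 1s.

Block 1 (1101111): 6 ones → 1
Block 2 (0000000): 0 ones → 0
Block 3 (1010000): 2 ones → 0
Block 4 (1111011): 6 ones → 1
Block 5 (1000011): 3 ones → 0
Block 6 (1111111): 7 ones → 1
Block 7 (0000000): 0 ones → 0

1001010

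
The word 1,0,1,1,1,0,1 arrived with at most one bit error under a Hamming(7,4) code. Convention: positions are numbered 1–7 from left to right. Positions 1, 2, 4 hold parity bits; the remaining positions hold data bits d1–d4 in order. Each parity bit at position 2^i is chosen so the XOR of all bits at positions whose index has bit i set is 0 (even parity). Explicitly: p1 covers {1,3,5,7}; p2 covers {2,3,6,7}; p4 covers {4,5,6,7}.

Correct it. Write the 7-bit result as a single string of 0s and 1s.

s1 (pos 1,3,5,7): 1⊕1⊕1⊕1 = 0
s2 (pos 2,3,6,7): 0⊕1⊕0⊕1 = 0
s4 (pos 4,5,6,7): 1⊕1⊕0⊕1 = 1
Syndrome s4…s1 = 100 → error at position 4.
Flip position 4: 1011101 → 1010101

1010101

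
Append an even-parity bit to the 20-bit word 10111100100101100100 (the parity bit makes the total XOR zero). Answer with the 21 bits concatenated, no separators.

101111001001011001000

XOR of the 20 data bits: 1⊕0⊕1⊕1⊕1⊕1⊕0⊕0⊕1⊕0⊕0⊕1⊕0⊕1⊕1⊕0⊕0⊕1⊕0⊕0 = 0
Parity bit = 0 (so all 21 bits XOR to 0).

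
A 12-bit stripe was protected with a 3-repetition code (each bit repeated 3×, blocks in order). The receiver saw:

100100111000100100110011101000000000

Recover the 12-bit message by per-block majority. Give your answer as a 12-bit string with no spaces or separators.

001000111000

Block 1 (100): 1 one → 0
Block 2 (100): 1 one → 0
Block 3 (111): 3 ones → 1
Block 4 (000): 0 ones → 0
Block 5 (100): 1 one → 0
Block 6 (100): 1 one → 0
Block 7 (110): 2 ones → 1
Block 8 (011): 2 ones → 1
Block 9 (101): 2 ones → 1
Block 10 (000): 0 ones → 0
Block 11 (000): 0 ones → 0
Block 12 (000): 0 ones → 0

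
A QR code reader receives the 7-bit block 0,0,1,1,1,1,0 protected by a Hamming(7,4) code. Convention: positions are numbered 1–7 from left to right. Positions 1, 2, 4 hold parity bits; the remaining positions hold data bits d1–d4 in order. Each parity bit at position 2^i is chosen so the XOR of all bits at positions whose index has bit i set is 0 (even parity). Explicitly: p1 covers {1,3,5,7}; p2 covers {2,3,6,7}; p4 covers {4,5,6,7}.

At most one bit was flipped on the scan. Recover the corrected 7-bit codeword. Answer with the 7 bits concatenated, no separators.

0010110

s1 (pos 1,3,5,7): 0⊕1⊕1⊕0 = 0
s2 (pos 2,3,6,7): 0⊕1⊕1⊕0 = 0
s4 (pos 4,5,6,7): 1⊕1⊕1⊕0 = 1
Syndrome s4…s1 = 100 → error at position 4.
Flip position 4: 0011110 → 0010110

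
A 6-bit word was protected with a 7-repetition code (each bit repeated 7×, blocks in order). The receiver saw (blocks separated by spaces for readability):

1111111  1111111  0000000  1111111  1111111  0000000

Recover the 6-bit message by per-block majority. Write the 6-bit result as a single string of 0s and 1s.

Block 1 (1111111): 7 ones → 1
Block 2 (1111111): 7 ones → 1
Block 3 (0000000): 0 ones → 0
Block 4 (1111111): 7 ones → 1
Block 5 (1111111): 7 ones → 1
Block 6 (0000000): 0 ones → 0

110110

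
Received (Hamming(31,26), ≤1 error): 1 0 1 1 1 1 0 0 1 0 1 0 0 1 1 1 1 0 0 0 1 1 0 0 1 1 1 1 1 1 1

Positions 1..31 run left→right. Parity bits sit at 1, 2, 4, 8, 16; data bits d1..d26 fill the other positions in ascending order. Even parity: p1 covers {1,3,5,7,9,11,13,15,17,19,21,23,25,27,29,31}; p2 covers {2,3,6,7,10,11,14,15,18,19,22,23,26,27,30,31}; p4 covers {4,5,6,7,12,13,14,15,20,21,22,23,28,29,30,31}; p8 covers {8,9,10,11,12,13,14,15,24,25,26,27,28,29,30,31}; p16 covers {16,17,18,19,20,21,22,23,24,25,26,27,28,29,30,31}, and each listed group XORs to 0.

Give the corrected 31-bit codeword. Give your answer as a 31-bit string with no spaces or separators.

s1 (pos 1,3,5,7,9,11,13,15,17,19,21,23,25,27,29,31): 1⊕1⊕1⊕0⊕1⊕1⊕0⊕1⊕1⊕0⊕1⊕0⊕1⊕1⊕1⊕1 = 0
s2 (pos 2,3,6,7,10,11,14,15,18,19,22,23,26,27,30,31): 0⊕1⊕1⊕0⊕0⊕1⊕1⊕1⊕0⊕0⊕1⊕0⊕1⊕1⊕1⊕1 = 0
s4 (pos 4,5,6,7,12,13,14,15,20,21,22,23,28,29,30,31): 1⊕1⊕1⊕0⊕0⊕0⊕1⊕1⊕0⊕1⊕1⊕0⊕1⊕1⊕1⊕1 = 1
s8 (pos 8,9,10,11,12,13,14,15,24,25,26,27,28,29,30,31): 0⊕1⊕0⊕1⊕0⊕0⊕1⊕1⊕0⊕1⊕1⊕1⊕1⊕1⊕1⊕1 = 1
s16 (pos 16,17,18,19,20,21,22,23,24,25,26,27,28,29,30,31): 1⊕1⊕0⊕0⊕0⊕1⊕1⊕0⊕0⊕1⊕1⊕1⊕1⊕1⊕1⊕1 = 1
Syndrome s16…s1 = 11100 → error at position 28.
Flip position 28: 1011110010100111100011001111111 → 1011110010100111100011001110111

1011110010100111100011001110111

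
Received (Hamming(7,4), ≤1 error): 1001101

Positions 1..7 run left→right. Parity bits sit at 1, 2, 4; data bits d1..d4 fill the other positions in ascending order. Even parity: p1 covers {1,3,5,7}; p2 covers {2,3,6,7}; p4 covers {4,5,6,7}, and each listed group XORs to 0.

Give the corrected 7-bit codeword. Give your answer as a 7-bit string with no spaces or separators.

1001100

s1 (pos 1,3,5,7): 1⊕0⊕1⊕1 = 1
s2 (pos 2,3,6,7): 0⊕0⊕0⊕1 = 1
s4 (pos 4,5,6,7): 1⊕1⊕0⊕1 = 1
Syndrome s4…s1 = 111 → error at position 7.
Flip position 7: 1001101 → 1001100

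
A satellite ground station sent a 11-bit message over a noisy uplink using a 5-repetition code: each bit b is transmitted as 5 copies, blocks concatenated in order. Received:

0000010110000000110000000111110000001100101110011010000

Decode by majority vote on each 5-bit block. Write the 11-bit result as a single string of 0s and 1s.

01000100100

Block 1 (00000): 0 ones → 0
Block 2 (10110): 3 ones → 1
Block 3 (00000): 0 ones → 0
Block 4 (01100): 2 ones → 0
Block 5 (00000): 0 ones → 0
Block 6 (11111): 5 ones → 1
Block 7 (00000): 0 ones → 0
Block 8 (01100): 2 ones → 0
Block 9 (10111): 4 ones → 1
Block 10 (00110): 2 ones → 0
Block 11 (10000): 1 one → 0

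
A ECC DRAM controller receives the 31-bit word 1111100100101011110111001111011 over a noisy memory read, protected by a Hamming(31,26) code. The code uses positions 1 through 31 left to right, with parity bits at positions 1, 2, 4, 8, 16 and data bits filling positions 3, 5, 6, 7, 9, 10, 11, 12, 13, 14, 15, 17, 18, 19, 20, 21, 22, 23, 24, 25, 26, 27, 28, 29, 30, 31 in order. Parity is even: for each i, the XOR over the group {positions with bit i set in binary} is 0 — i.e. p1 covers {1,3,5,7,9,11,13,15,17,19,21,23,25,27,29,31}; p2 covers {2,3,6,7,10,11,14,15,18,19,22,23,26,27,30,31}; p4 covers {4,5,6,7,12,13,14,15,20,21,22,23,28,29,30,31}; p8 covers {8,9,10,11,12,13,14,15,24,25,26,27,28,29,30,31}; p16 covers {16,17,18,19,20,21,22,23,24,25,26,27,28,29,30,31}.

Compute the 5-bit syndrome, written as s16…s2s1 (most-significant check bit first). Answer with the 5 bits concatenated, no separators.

00001

s1 (pos 1,3,5,7,9,11,13,15,17,19,21,23,25,27,29,31): 1⊕1⊕1⊕0⊕0⊕1⊕1⊕1⊕1⊕0⊕1⊕0⊕1⊕1⊕0⊕1 = 1
s2 (pos 2,3,6,7,10,11,14,15,18,19,22,23,26,27,30,31): 1⊕1⊕0⊕0⊕0⊕1⊕0⊕1⊕1⊕0⊕1⊕0⊕1⊕1⊕1⊕1 = 0
s4 (pos 4,5,6,7,12,13,14,15,20,21,22,23,28,29,30,31): 1⊕1⊕0⊕0⊕0⊕1⊕0⊕1⊕1⊕1⊕1⊕0⊕1⊕0⊕1⊕1 = 0
s8 (pos 8,9,10,11,12,13,14,15,24,25,26,27,28,29,30,31): 1⊕0⊕0⊕1⊕0⊕1⊕0⊕1⊕0⊕1⊕1⊕1⊕1⊕0⊕1⊕1 = 0
s16 (pos 16,17,18,19,20,21,22,23,24,25,26,27,28,29,30,31): 1⊕1⊕1⊕0⊕1⊕1⊕1⊕0⊕0⊕1⊕1⊕1⊕1⊕0⊕1⊕1 = 0
Syndrome s16…s1 = 00001 → error at position 1.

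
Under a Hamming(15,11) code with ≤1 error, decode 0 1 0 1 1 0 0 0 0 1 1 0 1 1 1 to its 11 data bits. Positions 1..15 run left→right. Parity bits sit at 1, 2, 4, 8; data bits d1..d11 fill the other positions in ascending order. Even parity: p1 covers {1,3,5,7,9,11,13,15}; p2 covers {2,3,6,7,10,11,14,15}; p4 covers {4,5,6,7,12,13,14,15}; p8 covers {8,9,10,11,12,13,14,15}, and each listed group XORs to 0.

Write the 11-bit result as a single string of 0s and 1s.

s1 (pos 1,3,5,7,9,11,13,15): 0⊕0⊕1⊕0⊕0⊕1⊕1⊕1 = 0
s2 (pos 2,3,6,7,10,11,14,15): 1⊕0⊕0⊕0⊕1⊕1⊕1⊕1 = 1
s4 (pos 4,5,6,7,12,13,14,15): 1⊕1⊕0⊕0⊕0⊕1⊕1⊕1 = 1
s8 (pos 8,9,10,11,12,13,14,15): 0⊕0⊕1⊕1⊕0⊕1⊕1⊕1 = 1
Syndrome s8…s1 = 1110 → error at position 14.
Flip position 14: 010110000110111 → 010110000110101
Read data bits from positions 3,5,6,7,9,10,11,12,13,14,15: 01000110101

01000110101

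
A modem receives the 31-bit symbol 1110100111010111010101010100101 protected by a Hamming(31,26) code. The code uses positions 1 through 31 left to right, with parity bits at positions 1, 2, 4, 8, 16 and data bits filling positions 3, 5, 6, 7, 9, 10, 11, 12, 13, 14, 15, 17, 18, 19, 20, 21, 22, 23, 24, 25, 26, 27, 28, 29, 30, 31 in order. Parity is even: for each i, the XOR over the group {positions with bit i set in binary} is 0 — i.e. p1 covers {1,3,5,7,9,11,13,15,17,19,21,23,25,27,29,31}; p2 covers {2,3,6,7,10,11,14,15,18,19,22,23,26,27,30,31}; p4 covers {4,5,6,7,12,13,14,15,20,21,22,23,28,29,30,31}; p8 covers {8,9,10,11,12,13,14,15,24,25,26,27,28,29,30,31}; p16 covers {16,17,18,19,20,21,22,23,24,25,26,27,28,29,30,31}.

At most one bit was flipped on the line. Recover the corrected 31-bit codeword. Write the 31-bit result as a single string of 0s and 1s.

1100100111010111010101010100101

s1 (pos 1,3,5,7,9,11,13,15,17,19,21,23,25,27,29,31): 1⊕1⊕1⊕0⊕1⊕0⊕0⊕1⊕0⊕0⊕0⊕0⊕0⊕0⊕1⊕1 = 1
s2 (pos 2,3,6,7,10,11,14,15,18,19,22,23,26,27,30,31): 1⊕1⊕0⊕0⊕1⊕0⊕1⊕1⊕1⊕0⊕1⊕0⊕1⊕0⊕0⊕1 = 1
s4 (pos 4,5,6,7,12,13,14,15,20,21,22,23,28,29,30,31): 0⊕1⊕0⊕0⊕1⊕0⊕1⊕1⊕1⊕0⊕1⊕0⊕0⊕1⊕0⊕1 = 0
s8 (pos 8,9,10,11,12,13,14,15,24,25,26,27,28,29,30,31): 1⊕1⊕1⊕0⊕1⊕0⊕1⊕1⊕1⊕0⊕1⊕0⊕0⊕1⊕0⊕1 = 0
s16 (pos 16,17,18,19,20,21,22,23,24,25,26,27,28,29,30,31): 1⊕0⊕1⊕0⊕1⊕0⊕1⊕0⊕1⊕0⊕1⊕0⊕0⊕1⊕0⊕1 = 0
Syndrome s16…s1 = 00011 → error at position 3.
Flip position 3: 1110100111010111010101010100101 → 1100100111010111010101010100101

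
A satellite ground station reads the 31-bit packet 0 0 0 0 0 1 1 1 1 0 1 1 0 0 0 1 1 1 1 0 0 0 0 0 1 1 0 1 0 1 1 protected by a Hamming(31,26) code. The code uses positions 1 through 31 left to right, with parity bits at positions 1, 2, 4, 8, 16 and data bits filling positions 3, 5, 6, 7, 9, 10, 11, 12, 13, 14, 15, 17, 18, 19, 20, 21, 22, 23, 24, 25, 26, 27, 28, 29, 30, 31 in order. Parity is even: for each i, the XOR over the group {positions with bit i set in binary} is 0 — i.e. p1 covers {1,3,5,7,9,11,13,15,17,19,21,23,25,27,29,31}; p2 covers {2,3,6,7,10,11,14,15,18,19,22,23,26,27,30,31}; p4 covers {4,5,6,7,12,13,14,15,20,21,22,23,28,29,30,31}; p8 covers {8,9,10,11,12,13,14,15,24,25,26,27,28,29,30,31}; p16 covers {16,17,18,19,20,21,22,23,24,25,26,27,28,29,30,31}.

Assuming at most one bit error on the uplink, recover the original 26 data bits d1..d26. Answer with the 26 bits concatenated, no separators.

s1 (pos 1,3,5,7,9,11,13,15,17,19,21,23,25,27,29,31): 0⊕0⊕0⊕1⊕1⊕1⊕0⊕0⊕1⊕1⊕0⊕0⊕1⊕0⊕0⊕1 = 1
s2 (pos 2,3,6,7,10,11,14,15,18,19,22,23,26,27,30,31): 0⊕0⊕1⊕1⊕0⊕1⊕0⊕0⊕1⊕1⊕0⊕0⊕1⊕0⊕1⊕1 = 0
s4 (pos 4,5,6,7,12,13,14,15,20,21,22,23,28,29,30,31): 0⊕0⊕1⊕1⊕1⊕0⊕0⊕0⊕0⊕0⊕0⊕0⊕1⊕0⊕1⊕1 = 0
s8 (pos 8,9,10,11,12,13,14,15,24,25,26,27,28,29,30,31): 1⊕1⊕0⊕1⊕1⊕0⊕0⊕0⊕0⊕1⊕1⊕0⊕1⊕0⊕1⊕1 = 1
s16 (pos 16,17,18,19,20,21,22,23,24,25,26,27,28,29,30,31): 1⊕1⊕1⊕1⊕0⊕0⊕0⊕0⊕0⊕1⊕1⊕0⊕1⊕0⊕1⊕1 = 1
Syndrome s16…s1 = 11001 → error at position 25.
Flip position 25: 0000011110110001111000001101011 → 0000011110110001111000000101011
Read data bits from positions 3,5,6,7,9,10,11,12,13,14,15,17,18,19,20,21,22,23,24,25,26,27,28,29,30,31: 00111011000111000000101011

00111011000111000000101011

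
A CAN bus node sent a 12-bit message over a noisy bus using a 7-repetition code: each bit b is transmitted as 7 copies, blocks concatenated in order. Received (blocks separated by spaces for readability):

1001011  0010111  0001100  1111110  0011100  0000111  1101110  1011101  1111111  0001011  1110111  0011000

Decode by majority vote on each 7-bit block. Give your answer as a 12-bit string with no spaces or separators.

110100111010

Block 1 (1001011): 4 ones → 1
Block 2 (0010111): 4 ones → 1
Block 3 (0001100): 2 ones → 0
Block 4 (1111110): 6 ones → 1
Block 5 (0011100): 3 ones → 0
Block 6 (0000111): 3 ones → 0
Block 7 (1101110): 5 ones → 1
Block 8 (1011101): 5 ones → 1
Block 9 (1111111): 7 ones → 1
Block 10 (0001011): 3 ones → 0
Block 11 (1110111): 6 ones → 1
Block 12 (0011000): 2 ones → 0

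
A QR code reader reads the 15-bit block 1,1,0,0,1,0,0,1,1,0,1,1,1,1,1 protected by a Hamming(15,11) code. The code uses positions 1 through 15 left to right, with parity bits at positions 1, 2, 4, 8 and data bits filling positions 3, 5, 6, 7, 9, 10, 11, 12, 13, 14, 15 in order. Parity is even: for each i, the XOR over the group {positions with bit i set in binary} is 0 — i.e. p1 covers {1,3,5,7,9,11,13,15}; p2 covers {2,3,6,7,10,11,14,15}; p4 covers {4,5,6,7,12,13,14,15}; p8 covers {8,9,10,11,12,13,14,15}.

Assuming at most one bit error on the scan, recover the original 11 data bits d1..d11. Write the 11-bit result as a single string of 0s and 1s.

01001010111

s1 (pos 1,3,5,7,9,11,13,15): 1⊕0⊕1⊕0⊕1⊕1⊕1⊕1 = 0
s2 (pos 2,3,6,7,10,11,14,15): 1⊕0⊕0⊕0⊕0⊕1⊕1⊕1 = 0
s4 (pos 4,5,6,7,12,13,14,15): 0⊕1⊕0⊕0⊕1⊕1⊕1⊕1 = 1
s8 (pos 8,9,10,11,12,13,14,15): 1⊕1⊕0⊕1⊕1⊕1⊕1⊕1 = 1
Syndrome s8…s1 = 1100 → error at position 12.
Flip position 12: 110010011011111 → 110010011010111
Read data bits from positions 3,5,6,7,9,10,11,12,13,14,15: 01001010111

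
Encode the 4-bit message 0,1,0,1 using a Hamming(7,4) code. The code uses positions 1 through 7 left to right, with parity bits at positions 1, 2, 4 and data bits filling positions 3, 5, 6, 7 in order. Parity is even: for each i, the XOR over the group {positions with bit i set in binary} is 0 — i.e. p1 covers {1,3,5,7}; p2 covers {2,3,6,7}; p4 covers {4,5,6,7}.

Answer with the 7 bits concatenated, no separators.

Place data at non-parity positions: p1 p2 0 p4 1 0 1
p1 (pos 1,3,5,7): XOR of data positions = 0⊕1⊕1 = 0
p2 (pos 2,3,6,7): XOR of data positions = 0⊕0⊕1 = 1
p4 (pos 4,5,6,7): XOR of data positions = 1⊕0⊕1 = 0
Codeword: 0100101

0100101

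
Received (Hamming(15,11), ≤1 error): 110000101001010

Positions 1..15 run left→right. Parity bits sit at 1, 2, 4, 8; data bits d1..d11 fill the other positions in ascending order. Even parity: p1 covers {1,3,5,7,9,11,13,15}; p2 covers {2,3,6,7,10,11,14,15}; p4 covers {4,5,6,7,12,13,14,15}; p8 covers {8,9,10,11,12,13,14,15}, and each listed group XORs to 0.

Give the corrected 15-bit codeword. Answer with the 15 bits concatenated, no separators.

110000101001011

s1 (pos 1,3,5,7,9,11,13,15): 1⊕0⊕0⊕1⊕1⊕0⊕0⊕0 = 1
s2 (pos 2,3,6,7,10,11,14,15): 1⊕0⊕0⊕1⊕0⊕0⊕1⊕0 = 1
s4 (pos 4,5,6,7,12,13,14,15): 0⊕0⊕0⊕1⊕1⊕0⊕1⊕0 = 1
s8 (pos 8,9,10,11,12,13,14,15): 0⊕1⊕0⊕0⊕1⊕0⊕1⊕0 = 1
Syndrome s8…s1 = 1111 → error at position 15.
Flip position 15: 110000101001010 → 110000101001011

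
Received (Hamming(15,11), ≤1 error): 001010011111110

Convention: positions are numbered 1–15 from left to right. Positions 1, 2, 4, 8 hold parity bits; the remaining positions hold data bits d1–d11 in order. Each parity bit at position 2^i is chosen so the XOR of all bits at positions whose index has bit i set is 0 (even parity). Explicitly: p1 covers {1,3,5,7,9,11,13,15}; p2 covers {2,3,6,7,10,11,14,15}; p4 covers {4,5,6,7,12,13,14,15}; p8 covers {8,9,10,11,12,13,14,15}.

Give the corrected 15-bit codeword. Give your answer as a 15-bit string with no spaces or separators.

s1 (pos 1,3,5,7,9,11,13,15): 0⊕1⊕1⊕0⊕1⊕1⊕1⊕0 = 1
s2 (pos 2,3,6,7,10,11,14,15): 0⊕1⊕0⊕0⊕1⊕1⊕1⊕0 = 0
s4 (pos 4,5,6,7,12,13,14,15): 0⊕1⊕0⊕0⊕1⊕1⊕1⊕0 = 0
s8 (pos 8,9,10,11,12,13,14,15): 1⊕1⊕1⊕1⊕1⊕1⊕1⊕0 = 1
Syndrome s8…s1 = 1001 → error at position 9.
Flip position 9: 001010011111110 → 001010010111110

001010010111110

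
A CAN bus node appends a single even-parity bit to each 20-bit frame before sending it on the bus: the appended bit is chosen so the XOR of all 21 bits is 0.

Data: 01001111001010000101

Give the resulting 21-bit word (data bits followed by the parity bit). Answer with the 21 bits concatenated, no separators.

010011110010100001011

XOR of the 20 data bits: 0⊕1⊕0⊕0⊕1⊕1⊕1⊕1⊕0⊕0⊕1⊕0⊕1⊕0⊕0⊕0⊕0⊕1⊕0⊕1 = 1
Parity bit = 1 (so all 21 bits XOR to 0).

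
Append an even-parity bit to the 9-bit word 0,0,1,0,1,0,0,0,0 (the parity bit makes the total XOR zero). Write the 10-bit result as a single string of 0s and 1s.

0010100000

XOR of the 9 data bits: 0⊕0⊕1⊕0⊕1⊕0⊕0⊕0⊕0 = 0
Parity bit = 0 (so all 10 bits XOR to 0).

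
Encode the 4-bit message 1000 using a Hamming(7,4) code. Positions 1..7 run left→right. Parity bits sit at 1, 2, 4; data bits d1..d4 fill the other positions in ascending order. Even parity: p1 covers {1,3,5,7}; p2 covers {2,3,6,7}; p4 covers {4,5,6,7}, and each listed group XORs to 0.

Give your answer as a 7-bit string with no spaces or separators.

1110000

Place data at non-parity positions: p1 p2 1 p4 0 0 0
p1 (pos 1,3,5,7): XOR of data positions = 1⊕0⊕0 = 1
p2 (pos 2,3,6,7): XOR of data positions = 1⊕0⊕0 = 1
p4 (pos 4,5,6,7): XOR of data positions = 0⊕0⊕0 = 0
Codeword: 1110000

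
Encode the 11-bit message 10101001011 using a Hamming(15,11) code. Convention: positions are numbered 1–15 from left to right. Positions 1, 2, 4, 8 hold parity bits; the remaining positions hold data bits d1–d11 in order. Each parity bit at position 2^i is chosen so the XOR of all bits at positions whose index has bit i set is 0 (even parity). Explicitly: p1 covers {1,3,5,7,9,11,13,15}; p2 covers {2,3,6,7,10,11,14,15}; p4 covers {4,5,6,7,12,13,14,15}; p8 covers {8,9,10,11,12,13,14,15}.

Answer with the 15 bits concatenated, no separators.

101001001001011

Place data at non-parity positions: p1 p2 1 p4 0 1 0 p8 1 0 0 1 0 1 1
p1 (pos 1,3,5,7,9,11,13,15): XOR of data positions = 1⊕0⊕0⊕1⊕0⊕0⊕1 = 1
p2 (pos 2,3,6,7,10,11,14,15): XOR of data positions = 1⊕1⊕0⊕0⊕0⊕1⊕1 = 0
p4 (pos 4,5,6,7,12,13,14,15): XOR of data positions = 0⊕1⊕0⊕1⊕0⊕1⊕1 = 0
p8 (pos 8,9,10,11,12,13,14,15): XOR of data positions = 1⊕0⊕0⊕1⊕0⊕1⊕1 = 0
Codeword: 101001001001011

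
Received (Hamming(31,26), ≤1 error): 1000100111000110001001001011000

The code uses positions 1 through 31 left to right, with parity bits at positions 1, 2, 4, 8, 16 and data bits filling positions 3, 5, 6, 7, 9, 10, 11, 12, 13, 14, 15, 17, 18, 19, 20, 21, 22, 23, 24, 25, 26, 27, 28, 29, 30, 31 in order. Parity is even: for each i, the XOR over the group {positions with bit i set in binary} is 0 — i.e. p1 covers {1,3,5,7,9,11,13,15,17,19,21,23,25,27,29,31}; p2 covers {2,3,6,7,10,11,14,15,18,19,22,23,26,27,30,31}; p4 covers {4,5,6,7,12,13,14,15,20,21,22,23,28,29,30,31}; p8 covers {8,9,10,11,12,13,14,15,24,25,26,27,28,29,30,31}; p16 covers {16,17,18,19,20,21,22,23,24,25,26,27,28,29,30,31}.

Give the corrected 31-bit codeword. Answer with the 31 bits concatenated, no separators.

s1 (pos 1,3,5,7,9,11,13,15,17,19,21,23,25,27,29,31): 1⊕0⊕1⊕0⊕1⊕0⊕0⊕1⊕0⊕1⊕0⊕0⊕1⊕1⊕0⊕0 = 1
s2 (pos 2,3,6,7,10,11,14,15,18,19,22,23,26,27,30,31): 0⊕0⊕0⊕0⊕1⊕0⊕1⊕1⊕0⊕1⊕1⊕0⊕0⊕1⊕0⊕0 = 0
s4 (pos 4,5,6,7,12,13,14,15,20,21,22,23,28,29,30,31): 0⊕1⊕0⊕0⊕0⊕0⊕1⊕1⊕0⊕0⊕1⊕0⊕1⊕0⊕0⊕0 = 1
s8 (pos 8,9,10,11,12,13,14,15,24,25,26,27,28,29,30,31): 1⊕1⊕1⊕0⊕0⊕0⊕1⊕1⊕0⊕1⊕0⊕1⊕1⊕0⊕0⊕0 = 0
s16 (pos 16,17,18,19,20,21,22,23,24,25,26,27,28,29,30,31): 0⊕0⊕0⊕1⊕0⊕0⊕1⊕0⊕0⊕1⊕0⊕1⊕1⊕0⊕0⊕0 = 1
Syndrome s16…s1 = 10101 → error at position 21.
Flip position 21: 1000100111000110001001001011000 → 1000100111000110001011001011000

1000100111000110001011001011000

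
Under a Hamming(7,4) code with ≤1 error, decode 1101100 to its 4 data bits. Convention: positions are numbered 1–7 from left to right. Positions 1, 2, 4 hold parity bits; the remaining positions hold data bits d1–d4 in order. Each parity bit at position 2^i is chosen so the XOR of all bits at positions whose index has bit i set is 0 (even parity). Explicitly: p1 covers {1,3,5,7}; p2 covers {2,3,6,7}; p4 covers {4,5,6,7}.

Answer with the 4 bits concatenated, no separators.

0100

s1 (pos 1,3,5,7): 1⊕0⊕1⊕0 = 0
s2 (pos 2,3,6,7): 1⊕0⊕0⊕0 = 1
s4 (pos 4,5,6,7): 1⊕1⊕0⊕0 = 0
Syndrome s4…s1 = 010 → error at position 2.
Flip position 2: 1101100 → 1001100
Read data bits from positions 3,5,6,7: 0100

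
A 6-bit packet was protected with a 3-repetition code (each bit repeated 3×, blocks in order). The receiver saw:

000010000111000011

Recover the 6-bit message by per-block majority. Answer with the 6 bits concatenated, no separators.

Block 1 (000): 0 ones → 0
Block 2 (010): 1 one → 0
Block 3 (000): 0 ones → 0
Block 4 (111): 3 ones → 1
Block 5 (000): 0 ones → 0
Block 6 (011): 2 ones → 1

000101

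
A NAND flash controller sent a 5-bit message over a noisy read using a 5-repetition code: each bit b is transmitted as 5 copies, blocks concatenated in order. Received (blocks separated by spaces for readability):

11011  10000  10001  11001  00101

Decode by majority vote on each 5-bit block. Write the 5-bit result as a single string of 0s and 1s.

10010

Block 1 (11011): 4 ones → 1
Block 2 (10000): 1 one → 0
Block 3 (10001): 2 ones → 0
Block 4 (11001): 3 ones → 1
Block 5 (00101): 2 ones → 0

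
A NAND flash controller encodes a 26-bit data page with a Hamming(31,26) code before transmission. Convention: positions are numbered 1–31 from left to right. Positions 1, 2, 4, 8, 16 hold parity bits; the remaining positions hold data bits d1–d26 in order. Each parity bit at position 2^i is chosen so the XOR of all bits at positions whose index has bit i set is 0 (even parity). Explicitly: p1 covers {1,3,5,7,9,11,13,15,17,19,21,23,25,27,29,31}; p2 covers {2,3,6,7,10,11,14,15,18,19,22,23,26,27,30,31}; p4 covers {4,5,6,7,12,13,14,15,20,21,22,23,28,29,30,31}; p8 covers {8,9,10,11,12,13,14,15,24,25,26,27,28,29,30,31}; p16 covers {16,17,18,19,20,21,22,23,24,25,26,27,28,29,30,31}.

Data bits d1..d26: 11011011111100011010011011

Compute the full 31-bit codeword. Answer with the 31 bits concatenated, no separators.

Place data at non-parity positions: p1 p2 1 p4 1 0 1 p8 1 0 1 1 1 1 1 p16 1 0 0 0 1 1 0 1 0 0 1 1 0 1 1
p1 (pos 1,3,5,7,9,11,13,15,17,19,21,23,25,27,29,31): XOR of data positions = 1⊕1⊕1⊕1⊕1⊕1⊕1⊕1⊕0⊕1⊕0⊕0⊕1⊕0⊕1 = 1
p2 (pos 2,3,6,7,10,11,14,15,18,19,22,23,26,27,30,31): XOR of data positions = 1⊕0⊕1⊕0⊕1⊕1⊕1⊕0⊕0⊕1⊕0⊕0⊕1⊕1⊕1 = 1
p4 (pos 4,5,6,7,12,13,14,15,20,21,22,23,28,29,30,31): XOR of data positions = 1⊕0⊕1⊕1⊕1⊕1⊕1⊕0⊕1⊕1⊕0⊕1⊕0⊕1⊕1 = 1
p8 (pos 8,9,10,11,12,13,14,15,24,25,26,27,28,29,30,31): XOR of data positions = 1⊕0⊕1⊕1⊕1⊕1⊕1⊕1⊕0⊕0⊕1⊕1⊕0⊕1⊕1 = 1
p16 (pos 16,17,18,19,20,21,22,23,24,25,26,27,28,29,30,31): XOR of data positions = 1⊕0⊕0⊕0⊕1⊕1⊕0⊕1⊕0⊕0⊕1⊕1⊕0⊕1⊕1 = 0
Codeword: 1111101110111110100011010011011

1111101110111110100011010011011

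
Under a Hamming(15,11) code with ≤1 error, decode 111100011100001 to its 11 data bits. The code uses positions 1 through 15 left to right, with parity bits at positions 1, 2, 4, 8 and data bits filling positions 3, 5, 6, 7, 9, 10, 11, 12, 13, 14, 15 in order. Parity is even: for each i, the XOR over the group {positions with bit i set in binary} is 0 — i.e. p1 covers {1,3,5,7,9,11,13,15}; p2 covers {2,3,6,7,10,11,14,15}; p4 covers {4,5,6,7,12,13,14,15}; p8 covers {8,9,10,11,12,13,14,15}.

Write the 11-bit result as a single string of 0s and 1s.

s1 (pos 1,3,5,7,9,11,13,15): 1⊕1⊕0⊕0⊕1⊕0⊕0⊕1 = 0
s2 (pos 2,3,6,7,10,11,14,15): 1⊕1⊕0⊕0⊕1⊕0⊕0⊕1 = 0
s4 (pos 4,5,6,7,12,13,14,15): 1⊕0⊕0⊕0⊕0⊕0⊕0⊕1 = 0
s8 (pos 8,9,10,11,12,13,14,15): 1⊕1⊕1⊕0⊕0⊕0⊕0⊕1 = 0
Syndrome s8…s1 = 0000 → no error.
Read data bits from positions 3,5,6,7,9,10,11,12,13,14,15: 10001100001

10001100001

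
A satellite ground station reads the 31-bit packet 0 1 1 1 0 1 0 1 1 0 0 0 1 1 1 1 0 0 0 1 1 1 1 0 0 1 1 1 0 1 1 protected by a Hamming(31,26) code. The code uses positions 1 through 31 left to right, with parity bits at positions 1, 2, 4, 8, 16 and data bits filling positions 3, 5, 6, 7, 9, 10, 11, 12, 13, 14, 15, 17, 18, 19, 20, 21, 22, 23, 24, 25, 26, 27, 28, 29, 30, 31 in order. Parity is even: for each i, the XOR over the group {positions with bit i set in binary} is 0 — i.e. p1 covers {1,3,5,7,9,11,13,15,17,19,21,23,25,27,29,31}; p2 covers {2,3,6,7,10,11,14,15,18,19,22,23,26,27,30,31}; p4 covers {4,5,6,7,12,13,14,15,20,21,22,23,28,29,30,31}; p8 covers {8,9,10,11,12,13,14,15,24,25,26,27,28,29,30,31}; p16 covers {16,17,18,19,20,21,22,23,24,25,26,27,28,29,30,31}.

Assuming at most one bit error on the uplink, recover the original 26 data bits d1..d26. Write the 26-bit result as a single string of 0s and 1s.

s1 (pos 1,3,5,7,9,11,13,15,17,19,21,23,25,27,29,31): 0⊕1⊕0⊕0⊕1⊕0⊕1⊕1⊕0⊕0⊕1⊕1⊕0⊕1⊕0⊕1 = 0
s2 (pos 2,3,6,7,10,11,14,15,18,19,22,23,26,27,30,31): 1⊕1⊕1⊕0⊕0⊕0⊕1⊕1⊕0⊕0⊕1⊕1⊕1⊕1⊕1⊕1 = 1
s4 (pos 4,5,6,7,12,13,14,15,20,21,22,23,28,29,30,31): 1⊕0⊕1⊕0⊕0⊕1⊕1⊕1⊕1⊕1⊕1⊕1⊕1⊕0⊕1⊕1 = 0
s8 (pos 8,9,10,11,12,13,14,15,24,25,26,27,28,29,30,31): 1⊕1⊕0⊕0⊕0⊕1⊕1⊕1⊕0⊕0⊕1⊕1⊕1⊕0⊕1⊕1 = 0
s16 (pos 16,17,18,19,20,21,22,23,24,25,26,27,28,29,30,31): 1⊕0⊕0⊕0⊕1⊕1⊕1⊕1⊕0⊕0⊕1⊕1⊕1⊕0⊕1⊕1 = 0
Syndrome s16…s1 = 00010 → error at position 2.
Flip position 2: 0111010110001111000111100111011 → 0011010110001111000111100111011
Read data bits from positions 3,5,6,7,9,10,11,12,13,14,15,17,18,19,20,21,22,23,24,25,26,27,28,29,30,31: 10101000111000111100111011

10101000111000111100111011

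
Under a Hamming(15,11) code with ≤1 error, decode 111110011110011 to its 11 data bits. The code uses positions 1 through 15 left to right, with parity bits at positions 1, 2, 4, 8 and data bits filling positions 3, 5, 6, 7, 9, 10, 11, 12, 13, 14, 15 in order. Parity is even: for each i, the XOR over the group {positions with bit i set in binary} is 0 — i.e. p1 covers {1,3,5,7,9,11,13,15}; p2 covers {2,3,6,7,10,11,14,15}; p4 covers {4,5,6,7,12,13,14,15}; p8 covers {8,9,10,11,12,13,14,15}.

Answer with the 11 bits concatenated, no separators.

s1 (pos 1,3,5,7,9,11,13,15): 1⊕1⊕1⊕0⊕1⊕1⊕0⊕1 = 0
s2 (pos 2,3,6,7,10,11,14,15): 1⊕1⊕0⊕0⊕1⊕1⊕1⊕1 = 0
s4 (pos 4,5,6,7,12,13,14,15): 1⊕1⊕0⊕0⊕0⊕0⊕1⊕1 = 0
s8 (pos 8,9,10,11,12,13,14,15): 1⊕1⊕1⊕1⊕0⊕0⊕1⊕1 = 0
Syndrome s8…s1 = 0000 → no error.
Read data bits from positions 3,5,6,7,9,10,11,12,13,14,15: 11001110011

11001110011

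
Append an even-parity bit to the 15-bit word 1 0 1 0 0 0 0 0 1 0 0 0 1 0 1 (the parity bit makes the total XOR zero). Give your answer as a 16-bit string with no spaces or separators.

1010000010001011

XOR of the 15 data bits: 1⊕0⊕1⊕0⊕0⊕0⊕0⊕0⊕1⊕0⊕0⊕0⊕1⊕0⊕1 = 1
Parity bit = 1 (so all 16 bits XOR to 0).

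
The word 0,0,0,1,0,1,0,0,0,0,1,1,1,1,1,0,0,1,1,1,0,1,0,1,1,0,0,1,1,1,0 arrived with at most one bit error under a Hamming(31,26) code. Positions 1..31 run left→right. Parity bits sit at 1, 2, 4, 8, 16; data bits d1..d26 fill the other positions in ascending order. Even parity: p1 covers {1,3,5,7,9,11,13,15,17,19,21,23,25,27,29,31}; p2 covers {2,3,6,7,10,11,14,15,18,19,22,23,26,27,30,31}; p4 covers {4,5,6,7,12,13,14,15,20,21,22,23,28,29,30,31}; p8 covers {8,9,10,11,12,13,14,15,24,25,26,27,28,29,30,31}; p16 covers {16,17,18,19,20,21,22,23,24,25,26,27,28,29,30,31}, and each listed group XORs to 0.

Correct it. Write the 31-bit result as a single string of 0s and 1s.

0001010000111110011001011001110

s1 (pos 1,3,5,7,9,11,13,15,17,19,21,23,25,27,29,31): 0⊕0⊕0⊕0⊕0⊕1⊕1⊕1⊕0⊕1⊕0⊕0⊕1⊕0⊕1⊕0 = 0
s2 (pos 2,3,6,7,10,11,14,15,18,19,22,23,26,27,30,31): 0⊕0⊕1⊕0⊕0⊕1⊕1⊕1⊕1⊕1⊕1⊕0⊕0⊕0⊕1⊕0 = 0
s4 (pos 4,5,6,7,12,13,14,15,20,21,22,23,28,29,30,31): 1⊕0⊕1⊕0⊕1⊕1⊕1⊕1⊕1⊕0⊕1⊕0⊕1⊕1⊕1⊕0 = 1
s8 (pos 8,9,10,11,12,13,14,15,24,25,26,27,28,29,30,31): 0⊕0⊕0⊕1⊕1⊕1⊕1⊕1⊕1⊕1⊕0⊕0⊕1⊕1⊕1⊕0 = 0
s16 (pos 16,17,18,19,20,21,22,23,24,25,26,27,28,29,30,31): 0⊕0⊕1⊕1⊕1⊕0⊕1⊕0⊕1⊕1⊕0⊕0⊕1⊕1⊕1⊕0 = 1
Syndrome s16…s1 = 10100 → error at position 20.
Flip position 20: 0001010000111110011101011001110 → 0001010000111110011001011001110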